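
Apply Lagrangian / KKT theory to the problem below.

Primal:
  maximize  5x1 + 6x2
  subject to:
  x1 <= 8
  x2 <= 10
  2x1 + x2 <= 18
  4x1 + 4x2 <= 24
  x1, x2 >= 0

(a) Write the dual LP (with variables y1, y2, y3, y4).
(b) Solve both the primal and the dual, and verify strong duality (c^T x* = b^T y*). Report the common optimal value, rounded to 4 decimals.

The standard primal-dual pair for 'max c^T x s.t. A x <= b, x >= 0' is:
  Dual:  min b^T y  s.t.  A^T y >= c,  y >= 0.

So the dual LP is:
  minimize  8y1 + 10y2 + 18y3 + 24y4
  subject to:
    y1 + 2y3 + 4y4 >= 5
    y2 + y3 + 4y4 >= 6
    y1, y2, y3, y4 >= 0

Solving the primal: x* = (0, 6).
  primal value c^T x* = 36.
Solving the dual: y* = (0, 0, 0, 1.5).
  dual value b^T y* = 36.
Strong duality: c^T x* = b^T y*. Confirmed.

36


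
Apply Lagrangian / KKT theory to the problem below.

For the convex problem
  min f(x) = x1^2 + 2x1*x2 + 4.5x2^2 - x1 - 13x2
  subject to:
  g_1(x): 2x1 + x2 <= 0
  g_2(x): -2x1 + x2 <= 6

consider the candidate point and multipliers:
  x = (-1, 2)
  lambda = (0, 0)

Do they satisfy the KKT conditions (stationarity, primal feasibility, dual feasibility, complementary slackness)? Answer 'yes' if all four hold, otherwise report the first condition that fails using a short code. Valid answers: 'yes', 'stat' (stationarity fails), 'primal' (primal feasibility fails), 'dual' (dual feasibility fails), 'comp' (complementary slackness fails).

Gradient of f: grad f(x) = Q x + c = (1, 3)
Constraint values g_i(x) = a_i^T x - b_i:
  g_1((-1, 2)) = 0
  g_2((-1, 2)) = -2
Stationarity residual: grad f(x) + sum_i lambda_i a_i = (1, 3)
  -> stationarity FAILS
Primal feasibility (all g_i <= 0): OK
Dual feasibility (all lambda_i >= 0): OK
Complementary slackness (lambda_i * g_i(x) = 0 for all i): OK

Verdict: the first failing condition is stationarity -> stat.

stat


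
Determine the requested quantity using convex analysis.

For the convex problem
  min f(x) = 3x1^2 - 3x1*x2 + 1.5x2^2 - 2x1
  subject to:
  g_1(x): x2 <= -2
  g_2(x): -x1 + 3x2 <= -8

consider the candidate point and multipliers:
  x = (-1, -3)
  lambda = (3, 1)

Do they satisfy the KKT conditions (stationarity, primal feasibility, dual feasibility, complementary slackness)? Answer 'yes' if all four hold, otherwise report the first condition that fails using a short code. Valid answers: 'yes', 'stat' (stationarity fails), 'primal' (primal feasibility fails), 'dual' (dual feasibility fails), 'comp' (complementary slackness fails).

Gradient of f: grad f(x) = Q x + c = (1, -6)
Constraint values g_i(x) = a_i^T x - b_i:
  g_1((-1, -3)) = -1
  g_2((-1, -3)) = 0
Stationarity residual: grad f(x) + sum_i lambda_i a_i = (0, 0)
  -> stationarity OK
Primal feasibility (all g_i <= 0): OK
Dual feasibility (all lambda_i >= 0): OK
Complementary slackness (lambda_i * g_i(x) = 0 for all i): FAILS

Verdict: the first failing condition is complementary_slackness -> comp.

comp


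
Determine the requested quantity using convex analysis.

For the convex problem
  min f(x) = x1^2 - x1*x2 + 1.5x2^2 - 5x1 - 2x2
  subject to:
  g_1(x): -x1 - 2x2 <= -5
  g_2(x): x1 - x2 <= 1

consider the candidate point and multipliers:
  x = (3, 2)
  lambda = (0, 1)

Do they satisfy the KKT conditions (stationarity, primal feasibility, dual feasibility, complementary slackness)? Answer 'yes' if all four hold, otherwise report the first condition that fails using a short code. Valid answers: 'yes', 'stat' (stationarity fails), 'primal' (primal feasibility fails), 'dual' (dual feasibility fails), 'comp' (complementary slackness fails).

Gradient of f: grad f(x) = Q x + c = (-1, 1)
Constraint values g_i(x) = a_i^T x - b_i:
  g_1((3, 2)) = -2
  g_2((3, 2)) = 0
Stationarity residual: grad f(x) + sum_i lambda_i a_i = (0, 0)
  -> stationarity OK
Primal feasibility (all g_i <= 0): OK
Dual feasibility (all lambda_i >= 0): OK
Complementary slackness (lambda_i * g_i(x) = 0 for all i): OK

Verdict: yes, KKT holds.

yes


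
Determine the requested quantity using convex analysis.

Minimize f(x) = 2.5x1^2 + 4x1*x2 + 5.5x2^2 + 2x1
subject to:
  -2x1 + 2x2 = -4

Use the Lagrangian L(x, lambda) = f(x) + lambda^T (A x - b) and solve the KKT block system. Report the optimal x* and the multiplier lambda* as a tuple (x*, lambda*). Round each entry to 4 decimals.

Form the Lagrangian:
  L(x, lambda) = (1/2) x^T Q x + c^T x + lambda^T (A x - b)
Stationarity (grad_x L = 0): Q x + c + A^T lambda = 0.
Primal feasibility: A x = b.

This gives the KKT block system:
  [ Q   A^T ] [ x     ]   [-c ]
  [ A    0  ] [ lambda ] = [ b ]

Solving the linear system:
  x*      = (1.1667, -0.8333)
  lambda* = (2.25)
  f(x*)   = 5.6667

x* = (1.1667, -0.8333), lambda* = (2.25)


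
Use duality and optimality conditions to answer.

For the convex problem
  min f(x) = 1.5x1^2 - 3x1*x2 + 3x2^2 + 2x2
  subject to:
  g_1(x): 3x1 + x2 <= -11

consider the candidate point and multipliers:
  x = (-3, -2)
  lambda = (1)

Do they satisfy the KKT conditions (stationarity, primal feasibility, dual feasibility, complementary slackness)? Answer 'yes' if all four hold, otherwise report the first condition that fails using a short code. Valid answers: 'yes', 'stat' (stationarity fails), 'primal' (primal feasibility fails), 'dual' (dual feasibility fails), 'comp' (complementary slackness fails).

Gradient of f: grad f(x) = Q x + c = (-3, -1)
Constraint values g_i(x) = a_i^T x - b_i:
  g_1((-3, -2)) = 0
Stationarity residual: grad f(x) + sum_i lambda_i a_i = (0, 0)
  -> stationarity OK
Primal feasibility (all g_i <= 0): OK
Dual feasibility (all lambda_i >= 0): OK
Complementary slackness (lambda_i * g_i(x) = 0 for all i): OK

Verdict: yes, KKT holds.

yes


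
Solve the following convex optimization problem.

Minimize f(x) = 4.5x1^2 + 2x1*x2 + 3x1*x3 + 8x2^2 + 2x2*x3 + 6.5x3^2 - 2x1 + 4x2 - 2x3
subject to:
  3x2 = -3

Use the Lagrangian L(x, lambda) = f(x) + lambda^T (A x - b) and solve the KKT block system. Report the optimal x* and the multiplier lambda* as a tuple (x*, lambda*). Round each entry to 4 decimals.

Form the Lagrangian:
  L(x, lambda) = (1/2) x^T Q x + c^T x + lambda^T (A x - b)
Stationarity (grad_x L = 0): Q x + c + A^T lambda = 0.
Primal feasibility: A x = b.

This gives the KKT block system:
  [ Q   A^T ] [ x     ]   [-c ]
  [ A    0  ] [ lambda ] = [ b ]

Solving the linear system:
  x*      = (0.3704, -1, 0.2222)
  lambda* = (3.6049)
  f(x*)   = 2.8148

x* = (0.3704, -1, 0.2222), lambda* = (3.6049)


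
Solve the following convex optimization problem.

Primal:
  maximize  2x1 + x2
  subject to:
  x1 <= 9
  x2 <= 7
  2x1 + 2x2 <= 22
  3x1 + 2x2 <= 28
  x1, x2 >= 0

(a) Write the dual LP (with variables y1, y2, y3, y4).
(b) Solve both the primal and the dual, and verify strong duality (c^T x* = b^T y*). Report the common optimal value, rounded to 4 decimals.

The standard primal-dual pair for 'max c^T x s.t. A x <= b, x >= 0' is:
  Dual:  min b^T y  s.t.  A^T y >= c,  y >= 0.

So the dual LP is:
  minimize  9y1 + 7y2 + 22y3 + 28y4
  subject to:
    y1 + 2y3 + 3y4 >= 2
    y2 + 2y3 + 2y4 >= 1
    y1, y2, y3, y4 >= 0

Solving the primal: x* = (9, 0.5).
  primal value c^T x* = 18.5.
Solving the dual: y* = (0.5, 0, 0, 0.5).
  dual value b^T y* = 18.5.
Strong duality: c^T x* = b^T y*. Confirmed.

18.5


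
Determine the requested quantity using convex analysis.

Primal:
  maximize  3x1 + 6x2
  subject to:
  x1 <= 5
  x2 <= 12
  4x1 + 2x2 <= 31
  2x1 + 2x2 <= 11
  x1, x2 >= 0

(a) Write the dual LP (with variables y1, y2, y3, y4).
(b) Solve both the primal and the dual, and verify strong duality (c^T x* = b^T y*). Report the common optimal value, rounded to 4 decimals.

The standard primal-dual pair for 'max c^T x s.t. A x <= b, x >= 0' is:
  Dual:  min b^T y  s.t.  A^T y >= c,  y >= 0.

So the dual LP is:
  minimize  5y1 + 12y2 + 31y3 + 11y4
  subject to:
    y1 + 4y3 + 2y4 >= 3
    y2 + 2y3 + 2y4 >= 6
    y1, y2, y3, y4 >= 0

Solving the primal: x* = (0, 5.5).
  primal value c^T x* = 33.
Solving the dual: y* = (0, 0, 0, 3).
  dual value b^T y* = 33.
Strong duality: c^T x* = b^T y*. Confirmed.

33


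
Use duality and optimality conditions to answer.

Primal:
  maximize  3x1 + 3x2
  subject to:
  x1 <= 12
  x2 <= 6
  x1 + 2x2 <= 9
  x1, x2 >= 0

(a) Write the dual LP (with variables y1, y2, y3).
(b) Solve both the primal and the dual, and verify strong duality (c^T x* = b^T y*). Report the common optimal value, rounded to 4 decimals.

The standard primal-dual pair for 'max c^T x s.t. A x <= b, x >= 0' is:
  Dual:  min b^T y  s.t.  A^T y >= c,  y >= 0.

So the dual LP is:
  minimize  12y1 + 6y2 + 9y3
  subject to:
    y1 + y3 >= 3
    y2 + 2y3 >= 3
    y1, y2, y3 >= 0

Solving the primal: x* = (9, 0).
  primal value c^T x* = 27.
Solving the dual: y* = (0, 0, 3).
  dual value b^T y* = 27.
Strong duality: c^T x* = b^T y*. Confirmed.

27


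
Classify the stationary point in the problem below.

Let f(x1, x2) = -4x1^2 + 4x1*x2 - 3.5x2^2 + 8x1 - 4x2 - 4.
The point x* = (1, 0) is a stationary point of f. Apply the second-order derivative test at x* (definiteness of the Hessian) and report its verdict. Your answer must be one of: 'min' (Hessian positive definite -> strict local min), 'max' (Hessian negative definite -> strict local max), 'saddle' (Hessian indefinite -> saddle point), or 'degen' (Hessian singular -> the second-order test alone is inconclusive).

Compute the Hessian H = grad^2 f:
  H = [[-8, 4], [4, -7]]
Verify stationarity: grad f(x*) = H x* + g = (0, 0).
Eigenvalues of H: -11.5311, -3.4689.
Both eigenvalues < 0, so H is negative definite -> x* is a strict local max.

max


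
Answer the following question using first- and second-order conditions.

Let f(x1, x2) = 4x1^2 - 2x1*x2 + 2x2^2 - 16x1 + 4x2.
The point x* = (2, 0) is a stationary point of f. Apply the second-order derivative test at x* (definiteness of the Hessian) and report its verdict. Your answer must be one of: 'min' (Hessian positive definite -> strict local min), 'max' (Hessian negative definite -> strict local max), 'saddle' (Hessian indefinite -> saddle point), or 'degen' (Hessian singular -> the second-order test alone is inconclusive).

Compute the Hessian H = grad^2 f:
  H = [[8, -2], [-2, 4]]
Verify stationarity: grad f(x*) = H x* + g = (0, 0).
Eigenvalues of H: 3.1716, 8.8284.
Both eigenvalues > 0, so H is positive definite -> x* is a strict local min.

min


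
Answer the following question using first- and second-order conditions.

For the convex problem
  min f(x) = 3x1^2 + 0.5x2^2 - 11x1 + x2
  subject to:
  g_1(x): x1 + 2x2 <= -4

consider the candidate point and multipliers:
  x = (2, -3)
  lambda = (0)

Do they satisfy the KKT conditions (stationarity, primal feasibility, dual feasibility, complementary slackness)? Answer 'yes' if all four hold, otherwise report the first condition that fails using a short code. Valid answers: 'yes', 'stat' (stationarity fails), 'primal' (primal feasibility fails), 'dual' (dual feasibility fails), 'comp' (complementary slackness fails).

Gradient of f: grad f(x) = Q x + c = (1, -2)
Constraint values g_i(x) = a_i^T x - b_i:
  g_1((2, -3)) = 0
Stationarity residual: grad f(x) + sum_i lambda_i a_i = (1, -2)
  -> stationarity FAILS
Primal feasibility (all g_i <= 0): OK
Dual feasibility (all lambda_i >= 0): OK
Complementary slackness (lambda_i * g_i(x) = 0 for all i): OK

Verdict: the first failing condition is stationarity -> stat.

stat


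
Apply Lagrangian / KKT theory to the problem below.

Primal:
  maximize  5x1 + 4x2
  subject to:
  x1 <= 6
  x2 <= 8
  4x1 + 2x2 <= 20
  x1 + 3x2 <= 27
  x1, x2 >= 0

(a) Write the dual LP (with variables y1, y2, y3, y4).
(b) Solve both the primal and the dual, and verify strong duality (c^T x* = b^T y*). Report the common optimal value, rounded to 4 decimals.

The standard primal-dual pair for 'max c^T x s.t. A x <= b, x >= 0' is:
  Dual:  min b^T y  s.t.  A^T y >= c,  y >= 0.

So the dual LP is:
  minimize  6y1 + 8y2 + 20y3 + 27y4
  subject to:
    y1 + 4y3 + y4 >= 5
    y2 + 2y3 + 3y4 >= 4
    y1, y2, y3, y4 >= 0

Solving the primal: x* = (1, 8).
  primal value c^T x* = 37.
Solving the dual: y* = (0, 1.5, 1.25, 0).
  dual value b^T y* = 37.
Strong duality: c^T x* = b^T y*. Confirmed.

37


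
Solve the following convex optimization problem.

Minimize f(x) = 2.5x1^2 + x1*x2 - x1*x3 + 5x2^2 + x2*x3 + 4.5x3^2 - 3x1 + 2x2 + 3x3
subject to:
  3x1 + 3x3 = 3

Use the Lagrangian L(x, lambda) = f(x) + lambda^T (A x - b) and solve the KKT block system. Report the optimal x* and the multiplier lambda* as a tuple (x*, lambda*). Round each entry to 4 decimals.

Form the Lagrangian:
  L(x, lambda) = (1/2) x^T Q x + c^T x + lambda^T (A x - b)
Stationarity (grad_x L = 0): Q x + c + A^T lambda = 0.
Primal feasibility: A x = b.

This gives the KKT block system:
  [ Q   A^T ] [ x     ]   [-c ]
  [ A    0  ] [ lambda ] = [ b ]

Solving the linear system:
  x*      = (1, -0.3, 0)
  lambda* = (-0.5667)
  f(x*)   = -0.95

x* = (1, -0.3, 0), lambda* = (-0.5667)


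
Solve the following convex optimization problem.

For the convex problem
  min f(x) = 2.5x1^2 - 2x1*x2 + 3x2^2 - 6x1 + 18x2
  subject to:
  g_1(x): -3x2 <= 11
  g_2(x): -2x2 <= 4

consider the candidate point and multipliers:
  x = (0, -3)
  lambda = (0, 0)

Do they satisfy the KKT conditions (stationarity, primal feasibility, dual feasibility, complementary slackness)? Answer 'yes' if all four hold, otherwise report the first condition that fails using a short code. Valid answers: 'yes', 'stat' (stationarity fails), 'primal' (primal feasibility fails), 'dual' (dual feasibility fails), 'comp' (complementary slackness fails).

Gradient of f: grad f(x) = Q x + c = (0, 0)
Constraint values g_i(x) = a_i^T x - b_i:
  g_1((0, -3)) = -2
  g_2((0, -3)) = 2
Stationarity residual: grad f(x) + sum_i lambda_i a_i = (0, 0)
  -> stationarity OK
Primal feasibility (all g_i <= 0): FAILS
Dual feasibility (all lambda_i >= 0): OK
Complementary slackness (lambda_i * g_i(x) = 0 for all i): OK

Verdict: the first failing condition is primal_feasibility -> primal.

primal


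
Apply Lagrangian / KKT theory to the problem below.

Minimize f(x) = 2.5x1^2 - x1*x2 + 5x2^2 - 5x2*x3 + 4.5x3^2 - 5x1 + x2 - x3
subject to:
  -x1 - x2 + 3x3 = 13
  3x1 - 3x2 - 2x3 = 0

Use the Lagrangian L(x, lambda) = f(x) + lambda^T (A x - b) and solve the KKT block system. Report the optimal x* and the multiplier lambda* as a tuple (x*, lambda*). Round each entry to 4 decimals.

Form the Lagrangian:
  L(x, lambda) = (1/2) x^T Q x + c^T x + lambda^T (A x - b)
Stationarity (grad_x L = 0): Q x + c + A^T lambda = 0.
Primal feasibility: A x = b.

This gives the KKT block system:
  [ Q   A^T ] [ x     ]   [-c ]
  [ A    0  ] [ lambda ] = [ b ]

Solving the linear system:
  x*      = (0.7183, -1.9065, 3.9373)
  lambda* = (-18.9858, -6.4947)
  f(x*)   = 118.6899

x* = (0.7183, -1.9065, 3.9373), lambda* = (-18.9858, -6.4947)


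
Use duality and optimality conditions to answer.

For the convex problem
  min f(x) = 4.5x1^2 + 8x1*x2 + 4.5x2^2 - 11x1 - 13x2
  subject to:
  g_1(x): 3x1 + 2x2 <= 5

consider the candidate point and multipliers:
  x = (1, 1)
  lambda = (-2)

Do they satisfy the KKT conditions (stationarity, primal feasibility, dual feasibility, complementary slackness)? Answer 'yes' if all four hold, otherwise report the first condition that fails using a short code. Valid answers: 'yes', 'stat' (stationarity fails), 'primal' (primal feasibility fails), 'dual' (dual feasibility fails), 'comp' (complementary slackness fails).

Gradient of f: grad f(x) = Q x + c = (6, 4)
Constraint values g_i(x) = a_i^T x - b_i:
  g_1((1, 1)) = 0
Stationarity residual: grad f(x) + sum_i lambda_i a_i = (0, 0)
  -> stationarity OK
Primal feasibility (all g_i <= 0): OK
Dual feasibility (all lambda_i >= 0): FAILS
Complementary slackness (lambda_i * g_i(x) = 0 for all i): OK

Verdict: the first failing condition is dual_feasibility -> dual.

dual


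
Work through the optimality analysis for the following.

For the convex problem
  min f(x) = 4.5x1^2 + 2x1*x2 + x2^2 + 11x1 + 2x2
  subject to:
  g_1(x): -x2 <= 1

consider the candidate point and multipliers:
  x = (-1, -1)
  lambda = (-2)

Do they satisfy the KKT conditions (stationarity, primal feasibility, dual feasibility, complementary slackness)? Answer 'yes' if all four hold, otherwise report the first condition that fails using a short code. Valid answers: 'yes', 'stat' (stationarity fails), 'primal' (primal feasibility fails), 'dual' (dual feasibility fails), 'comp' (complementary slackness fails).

Gradient of f: grad f(x) = Q x + c = (0, -2)
Constraint values g_i(x) = a_i^T x - b_i:
  g_1((-1, -1)) = 0
Stationarity residual: grad f(x) + sum_i lambda_i a_i = (0, 0)
  -> stationarity OK
Primal feasibility (all g_i <= 0): OK
Dual feasibility (all lambda_i >= 0): FAILS
Complementary slackness (lambda_i * g_i(x) = 0 for all i): OK

Verdict: the first failing condition is dual_feasibility -> dual.

dual


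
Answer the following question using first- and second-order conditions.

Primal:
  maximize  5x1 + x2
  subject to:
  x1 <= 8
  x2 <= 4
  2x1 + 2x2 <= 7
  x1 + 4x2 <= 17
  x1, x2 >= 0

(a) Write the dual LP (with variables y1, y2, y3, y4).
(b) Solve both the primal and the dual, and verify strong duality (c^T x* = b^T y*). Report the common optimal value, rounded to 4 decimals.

The standard primal-dual pair for 'max c^T x s.t. A x <= b, x >= 0' is:
  Dual:  min b^T y  s.t.  A^T y >= c,  y >= 0.

So the dual LP is:
  minimize  8y1 + 4y2 + 7y3 + 17y4
  subject to:
    y1 + 2y3 + y4 >= 5
    y2 + 2y3 + 4y4 >= 1
    y1, y2, y3, y4 >= 0

Solving the primal: x* = (3.5, 0).
  primal value c^T x* = 17.5.
Solving the dual: y* = (0, 0, 2.5, 0).
  dual value b^T y* = 17.5.
Strong duality: c^T x* = b^T y*. Confirmed.

17.5


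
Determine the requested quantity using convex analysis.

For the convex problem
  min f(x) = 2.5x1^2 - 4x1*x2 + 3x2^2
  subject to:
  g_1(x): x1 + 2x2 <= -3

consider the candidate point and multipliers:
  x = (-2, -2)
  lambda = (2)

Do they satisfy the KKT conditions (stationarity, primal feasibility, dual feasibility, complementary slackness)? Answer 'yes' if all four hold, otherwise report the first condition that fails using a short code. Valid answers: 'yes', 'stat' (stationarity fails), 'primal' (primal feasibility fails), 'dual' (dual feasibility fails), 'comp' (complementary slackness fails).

Gradient of f: grad f(x) = Q x + c = (-2, -4)
Constraint values g_i(x) = a_i^T x - b_i:
  g_1((-2, -2)) = -3
Stationarity residual: grad f(x) + sum_i lambda_i a_i = (0, 0)
  -> stationarity OK
Primal feasibility (all g_i <= 0): OK
Dual feasibility (all lambda_i >= 0): OK
Complementary slackness (lambda_i * g_i(x) = 0 for all i): FAILS

Verdict: the first failing condition is complementary_slackness -> comp.

comp


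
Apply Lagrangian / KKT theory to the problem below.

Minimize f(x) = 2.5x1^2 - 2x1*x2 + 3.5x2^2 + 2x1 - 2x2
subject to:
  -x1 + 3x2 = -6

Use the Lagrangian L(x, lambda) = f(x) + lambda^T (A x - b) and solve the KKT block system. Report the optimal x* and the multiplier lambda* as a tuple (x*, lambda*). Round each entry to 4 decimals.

Form the Lagrangian:
  L(x, lambda) = (1/2) x^T Q x + c^T x + lambda^T (A x - b)
Stationarity (grad_x L = 0): Q x + c + A^T lambda = 0.
Primal feasibility: A x = b.

This gives the KKT block system:
  [ Q   A^T ] [ x     ]   [-c ]
  [ A    0  ] [ lambda ] = [ b ]

Solving the linear system:
  x*      = (-0.15, -2.05)
  lambda* = (5.35)
  f(x*)   = 17.95

x* = (-0.15, -2.05), lambda* = (5.35)


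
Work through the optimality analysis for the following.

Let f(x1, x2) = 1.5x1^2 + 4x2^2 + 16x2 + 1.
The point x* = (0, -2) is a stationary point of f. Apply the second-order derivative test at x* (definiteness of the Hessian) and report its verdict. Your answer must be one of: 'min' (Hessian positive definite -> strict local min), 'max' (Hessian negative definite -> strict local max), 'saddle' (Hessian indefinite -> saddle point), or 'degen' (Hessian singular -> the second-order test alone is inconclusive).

Compute the Hessian H = grad^2 f:
  H = [[3, 0], [0, 8]]
Verify stationarity: grad f(x*) = H x* + g = (0, 0).
Eigenvalues of H: 3, 8.
Both eigenvalues > 0, so H is positive definite -> x* is a strict local min.

min


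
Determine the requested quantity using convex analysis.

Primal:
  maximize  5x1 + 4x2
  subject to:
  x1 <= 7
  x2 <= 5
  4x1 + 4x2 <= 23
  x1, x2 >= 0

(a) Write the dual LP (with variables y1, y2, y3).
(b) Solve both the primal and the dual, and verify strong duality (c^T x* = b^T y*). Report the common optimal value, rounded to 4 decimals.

The standard primal-dual pair for 'max c^T x s.t. A x <= b, x >= 0' is:
  Dual:  min b^T y  s.t.  A^T y >= c,  y >= 0.

So the dual LP is:
  minimize  7y1 + 5y2 + 23y3
  subject to:
    y1 + 4y3 >= 5
    y2 + 4y3 >= 4
    y1, y2, y3 >= 0

Solving the primal: x* = (5.75, 0).
  primal value c^T x* = 28.75.
Solving the dual: y* = (0, 0, 1.25).
  dual value b^T y* = 28.75.
Strong duality: c^T x* = b^T y*. Confirmed.

28.75


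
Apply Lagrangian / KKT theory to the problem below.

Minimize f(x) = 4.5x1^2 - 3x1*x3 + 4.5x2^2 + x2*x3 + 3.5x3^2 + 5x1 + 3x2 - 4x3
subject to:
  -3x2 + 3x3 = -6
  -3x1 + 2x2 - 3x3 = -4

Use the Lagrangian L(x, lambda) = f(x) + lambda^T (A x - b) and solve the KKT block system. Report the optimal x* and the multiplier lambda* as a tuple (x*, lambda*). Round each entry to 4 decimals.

Form the Lagrangian:
  L(x, lambda) = (1/2) x^T Q x + c^T x + lambda^T (A x - b)
Stationarity (grad_x L = 0): Q x + c + A^T lambda = 0.
Primal feasibility: A x = b.

This gives the KKT block system:
  [ Q   A^T ] [ x     ]   [-c ]
  [ A    0  ] [ lambda ] = [ b ]

Solving the linear system:
  x*      = (2.6878, 1.9365, -0.0635)
  lambda* = (13.3175, 9.7937)
  f(x*)   = 69.291

x* = (2.6878, 1.9365, -0.0635), lambda* = (13.3175, 9.7937)


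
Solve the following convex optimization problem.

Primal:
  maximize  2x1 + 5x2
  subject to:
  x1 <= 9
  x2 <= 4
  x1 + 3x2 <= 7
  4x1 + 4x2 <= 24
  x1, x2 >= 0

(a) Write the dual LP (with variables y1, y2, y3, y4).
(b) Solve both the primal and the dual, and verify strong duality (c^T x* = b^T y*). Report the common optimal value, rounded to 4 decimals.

The standard primal-dual pair for 'max c^T x s.t. A x <= b, x >= 0' is:
  Dual:  min b^T y  s.t.  A^T y >= c,  y >= 0.

So the dual LP is:
  minimize  9y1 + 4y2 + 7y3 + 24y4
  subject to:
    y1 + y3 + 4y4 >= 2
    y2 + 3y3 + 4y4 >= 5
    y1, y2, y3, y4 >= 0

Solving the primal: x* = (5.5, 0.5).
  primal value c^T x* = 13.5.
Solving the dual: y* = (0, 0, 1.5, 0.125).
  dual value b^T y* = 13.5.
Strong duality: c^T x* = b^T y*. Confirmed.

13.5


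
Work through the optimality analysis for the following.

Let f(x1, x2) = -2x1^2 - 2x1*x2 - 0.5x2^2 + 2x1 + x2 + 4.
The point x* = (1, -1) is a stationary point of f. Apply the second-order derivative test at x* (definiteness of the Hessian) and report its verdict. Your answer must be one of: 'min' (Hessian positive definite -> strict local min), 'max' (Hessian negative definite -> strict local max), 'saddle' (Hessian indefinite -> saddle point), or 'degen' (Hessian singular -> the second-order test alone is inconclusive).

Compute the Hessian H = grad^2 f:
  H = [[-4, -2], [-2, -1]]
Verify stationarity: grad f(x*) = H x* + g = (0, 0).
Eigenvalues of H: -5, 0.
H has a zero eigenvalue (singular; negative semidefinite but not definite), so H is neither positive definite, negative definite, nor indefinite. The second-order test alone is inconclusive -> degen.
(Indeed, f is constant along the null direction of H through x*, so x* is not a strict local extremum.)

degen


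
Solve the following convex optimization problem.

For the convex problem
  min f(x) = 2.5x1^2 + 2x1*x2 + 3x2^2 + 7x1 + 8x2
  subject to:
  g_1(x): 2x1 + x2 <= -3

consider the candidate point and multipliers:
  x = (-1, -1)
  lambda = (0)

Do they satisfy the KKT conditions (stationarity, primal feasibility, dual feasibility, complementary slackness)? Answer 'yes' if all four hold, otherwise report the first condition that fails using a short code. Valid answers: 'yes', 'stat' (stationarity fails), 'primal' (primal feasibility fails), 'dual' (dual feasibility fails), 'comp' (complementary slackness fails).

Gradient of f: grad f(x) = Q x + c = (0, 0)
Constraint values g_i(x) = a_i^T x - b_i:
  g_1((-1, -1)) = 0
Stationarity residual: grad f(x) + sum_i lambda_i a_i = (0, 0)
  -> stationarity OK
Primal feasibility (all g_i <= 0): OK
Dual feasibility (all lambda_i >= 0): OK
Complementary slackness (lambda_i * g_i(x) = 0 for all i): OK

Verdict: yes, KKT holds.

yes


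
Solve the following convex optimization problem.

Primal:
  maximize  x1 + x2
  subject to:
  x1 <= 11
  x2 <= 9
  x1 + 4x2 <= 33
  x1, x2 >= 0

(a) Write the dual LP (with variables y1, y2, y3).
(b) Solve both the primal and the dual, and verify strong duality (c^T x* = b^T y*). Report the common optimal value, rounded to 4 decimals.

The standard primal-dual pair for 'max c^T x s.t. A x <= b, x >= 0' is:
  Dual:  min b^T y  s.t.  A^T y >= c,  y >= 0.

So the dual LP is:
  minimize  11y1 + 9y2 + 33y3
  subject to:
    y1 + y3 >= 1
    y2 + 4y3 >= 1
    y1, y2, y3 >= 0

Solving the primal: x* = (11, 5.5).
  primal value c^T x* = 16.5.
Solving the dual: y* = (0.75, 0, 0.25).
  dual value b^T y* = 16.5.
Strong duality: c^T x* = b^T y*. Confirmed.

16.5


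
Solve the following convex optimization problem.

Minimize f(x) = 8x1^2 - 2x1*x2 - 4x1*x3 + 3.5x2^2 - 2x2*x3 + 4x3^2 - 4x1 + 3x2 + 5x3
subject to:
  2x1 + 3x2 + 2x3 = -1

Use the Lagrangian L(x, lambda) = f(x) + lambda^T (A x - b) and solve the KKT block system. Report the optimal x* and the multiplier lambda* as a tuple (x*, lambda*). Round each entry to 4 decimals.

Form the Lagrangian:
  L(x, lambda) = (1/2) x^T Q x + c^T x + lambda^T (A x - b)
Stationarity (grad_x L = 0): Q x + c + A^T lambda = 0.
Primal feasibility: A x = b.

This gives the KKT block system:
  [ Q   A^T ] [ x     ]   [-c ]
  [ A    0  ] [ lambda ] = [ b ]

Solving the linear system:
  x*      = (0.2066, -0.2006, -0.4057)
  lambda* = (-0.6647)
  f(x*)   = -2.0606

x* = (0.2066, -0.2006, -0.4057), lambda* = (-0.6647)


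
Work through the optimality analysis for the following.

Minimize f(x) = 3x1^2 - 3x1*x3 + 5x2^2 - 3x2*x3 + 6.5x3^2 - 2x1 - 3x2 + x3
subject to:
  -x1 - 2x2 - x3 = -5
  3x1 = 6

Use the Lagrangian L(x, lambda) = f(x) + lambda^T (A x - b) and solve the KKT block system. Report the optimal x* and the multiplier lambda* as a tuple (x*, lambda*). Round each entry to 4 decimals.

Form the Lagrangian:
  L(x, lambda) = (1/2) x^T Q x + c^T x + lambda^T (A x - b)
Stationarity (grad_x L = 0): Q x + c + A^T lambda = 0.
Primal feasibility: A x = b.

This gives the KKT block system:
  [ Q   A^T ] [ x     ]   [-c ]
  [ A    0  ] [ lambda ] = [ b ]

Solving the linear system:
  x*      = (2, 1.0811, 0.8378)
  lambda* = (2.6486, -1.6126)
  f(x*)   = 8.2568

x* = (2, 1.0811, 0.8378), lambda* = (2.6486, -1.6126)


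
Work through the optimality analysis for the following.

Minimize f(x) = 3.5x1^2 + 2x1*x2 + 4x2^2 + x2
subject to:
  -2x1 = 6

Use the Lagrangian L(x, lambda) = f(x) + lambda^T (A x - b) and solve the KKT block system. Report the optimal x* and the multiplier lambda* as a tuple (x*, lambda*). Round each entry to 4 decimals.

Form the Lagrangian:
  L(x, lambda) = (1/2) x^T Q x + c^T x + lambda^T (A x - b)
Stationarity (grad_x L = 0): Q x + c + A^T lambda = 0.
Primal feasibility: A x = b.

This gives the KKT block system:
  [ Q   A^T ] [ x     ]   [-c ]
  [ A    0  ] [ lambda ] = [ b ]

Solving the linear system:
  x*      = (-3, 0.625)
  lambda* = (-9.875)
  f(x*)   = 29.9375

x* = (-3, 0.625), lambda* = (-9.875)


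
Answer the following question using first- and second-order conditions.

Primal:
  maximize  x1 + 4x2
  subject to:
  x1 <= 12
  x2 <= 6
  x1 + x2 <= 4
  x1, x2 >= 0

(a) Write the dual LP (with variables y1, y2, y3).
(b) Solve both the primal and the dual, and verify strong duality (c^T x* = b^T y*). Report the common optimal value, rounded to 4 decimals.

The standard primal-dual pair for 'max c^T x s.t. A x <= b, x >= 0' is:
  Dual:  min b^T y  s.t.  A^T y >= c,  y >= 0.

So the dual LP is:
  minimize  12y1 + 6y2 + 4y3
  subject to:
    y1 + y3 >= 1
    y2 + y3 >= 4
    y1, y2, y3 >= 0

Solving the primal: x* = (0, 4).
  primal value c^T x* = 16.
Solving the dual: y* = (0, 0, 4).
  dual value b^T y* = 16.
Strong duality: c^T x* = b^T y*. Confirmed.

16


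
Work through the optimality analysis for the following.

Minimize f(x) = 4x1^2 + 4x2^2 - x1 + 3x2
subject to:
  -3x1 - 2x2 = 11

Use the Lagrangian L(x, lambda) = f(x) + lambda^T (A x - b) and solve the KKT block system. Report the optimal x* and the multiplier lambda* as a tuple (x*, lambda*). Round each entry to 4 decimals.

Form the Lagrangian:
  L(x, lambda) = (1/2) x^T Q x + c^T x + lambda^T (A x - b)
Stationarity (grad_x L = 0): Q x + c + A^T lambda = 0.
Primal feasibility: A x = b.

This gives the KKT block system:
  [ Q   A^T ] [ x     ]   [-c ]
  [ A    0  ] [ lambda ] = [ b ]

Solving the linear system:
  x*      = (-2.3269, -2.0096)
  lambda* = (-6.5385)
  f(x*)   = 34.1106

x* = (-2.3269, -2.0096), lambda* = (-6.5385)


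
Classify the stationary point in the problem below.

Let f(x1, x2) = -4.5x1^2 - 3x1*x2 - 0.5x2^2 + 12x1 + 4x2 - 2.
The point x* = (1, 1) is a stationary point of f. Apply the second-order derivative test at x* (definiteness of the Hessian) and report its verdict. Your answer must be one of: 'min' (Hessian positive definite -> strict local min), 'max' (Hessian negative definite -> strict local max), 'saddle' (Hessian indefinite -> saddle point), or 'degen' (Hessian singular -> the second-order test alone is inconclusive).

Compute the Hessian H = grad^2 f:
  H = [[-9, -3], [-3, -1]]
Verify stationarity: grad f(x*) = H x* + g = (0, 0).
Eigenvalues of H: -10, 0.
H has a zero eigenvalue (singular; negative semidefinite but not definite), so H is neither positive definite, negative definite, nor indefinite. The second-order test alone is inconclusive -> degen.
(Indeed, f is constant along the null direction of H through x*, so x* is not a strict local extremum.)

degen


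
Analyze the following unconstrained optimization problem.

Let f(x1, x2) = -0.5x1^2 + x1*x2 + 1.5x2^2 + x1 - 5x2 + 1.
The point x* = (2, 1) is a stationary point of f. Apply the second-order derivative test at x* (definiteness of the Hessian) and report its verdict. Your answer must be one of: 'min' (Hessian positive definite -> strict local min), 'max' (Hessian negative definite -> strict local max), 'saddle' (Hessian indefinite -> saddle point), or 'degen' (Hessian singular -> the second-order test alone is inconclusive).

Compute the Hessian H = grad^2 f:
  H = [[-1, 1], [1, 3]]
Verify stationarity: grad f(x*) = H x* + g = (0, 0).
Eigenvalues of H: -1.2361, 3.2361.
Eigenvalues have mixed signs, so H is indefinite -> x* is a saddle point.

saddle


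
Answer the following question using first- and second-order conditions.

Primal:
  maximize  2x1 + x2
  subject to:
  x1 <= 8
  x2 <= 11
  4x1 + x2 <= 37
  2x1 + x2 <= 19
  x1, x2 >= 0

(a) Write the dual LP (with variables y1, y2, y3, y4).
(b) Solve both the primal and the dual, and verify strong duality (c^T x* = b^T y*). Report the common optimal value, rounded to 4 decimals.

The standard primal-dual pair for 'max c^T x s.t. A x <= b, x >= 0' is:
  Dual:  min b^T y  s.t.  A^T y >= c,  y >= 0.

So the dual LP is:
  minimize  8y1 + 11y2 + 37y3 + 19y4
  subject to:
    y1 + 4y3 + 2y4 >= 2
    y2 + y3 + y4 >= 1
    y1, y2, y3, y4 >= 0

Solving the primal: x* = (4, 11).
  primal value c^T x* = 19.
Solving the dual: y* = (0, 0, 0, 1).
  dual value b^T y* = 19.
Strong duality: c^T x* = b^T y*. Confirmed.

19


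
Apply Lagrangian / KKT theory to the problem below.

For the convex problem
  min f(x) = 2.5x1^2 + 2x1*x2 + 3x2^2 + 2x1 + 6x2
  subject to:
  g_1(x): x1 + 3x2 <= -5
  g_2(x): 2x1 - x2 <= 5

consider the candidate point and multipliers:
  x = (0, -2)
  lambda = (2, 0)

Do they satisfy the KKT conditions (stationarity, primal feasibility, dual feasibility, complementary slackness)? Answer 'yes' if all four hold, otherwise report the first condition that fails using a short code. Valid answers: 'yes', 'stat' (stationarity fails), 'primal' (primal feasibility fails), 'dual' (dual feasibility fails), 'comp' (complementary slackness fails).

Gradient of f: grad f(x) = Q x + c = (-2, -6)
Constraint values g_i(x) = a_i^T x - b_i:
  g_1((0, -2)) = -1
  g_2((0, -2)) = -3
Stationarity residual: grad f(x) + sum_i lambda_i a_i = (0, 0)
  -> stationarity OK
Primal feasibility (all g_i <= 0): OK
Dual feasibility (all lambda_i >= 0): OK
Complementary slackness (lambda_i * g_i(x) = 0 for all i): FAILS

Verdict: the first failing condition is complementary_slackness -> comp.

comp


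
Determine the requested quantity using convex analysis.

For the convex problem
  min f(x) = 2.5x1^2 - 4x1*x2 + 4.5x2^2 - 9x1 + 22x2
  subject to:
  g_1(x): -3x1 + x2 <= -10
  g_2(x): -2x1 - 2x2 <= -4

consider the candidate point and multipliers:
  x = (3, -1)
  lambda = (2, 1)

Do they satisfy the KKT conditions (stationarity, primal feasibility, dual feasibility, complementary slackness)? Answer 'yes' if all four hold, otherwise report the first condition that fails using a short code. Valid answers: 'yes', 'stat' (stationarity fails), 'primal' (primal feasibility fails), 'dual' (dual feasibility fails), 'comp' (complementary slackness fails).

Gradient of f: grad f(x) = Q x + c = (10, 1)
Constraint values g_i(x) = a_i^T x - b_i:
  g_1((3, -1)) = 0
  g_2((3, -1)) = 0
Stationarity residual: grad f(x) + sum_i lambda_i a_i = (2, 1)
  -> stationarity FAILS
Primal feasibility (all g_i <= 0): OK
Dual feasibility (all lambda_i >= 0): OK
Complementary slackness (lambda_i * g_i(x) = 0 for all i): OK

Verdict: the first failing condition is stationarity -> stat.

stat


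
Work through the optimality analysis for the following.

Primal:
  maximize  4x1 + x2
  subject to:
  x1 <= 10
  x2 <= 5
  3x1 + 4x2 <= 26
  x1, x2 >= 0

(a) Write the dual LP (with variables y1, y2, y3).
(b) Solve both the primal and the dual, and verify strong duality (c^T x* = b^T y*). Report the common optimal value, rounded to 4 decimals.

The standard primal-dual pair for 'max c^T x s.t. A x <= b, x >= 0' is:
  Dual:  min b^T y  s.t.  A^T y >= c,  y >= 0.

So the dual LP is:
  minimize  10y1 + 5y2 + 26y3
  subject to:
    y1 + 3y3 >= 4
    y2 + 4y3 >= 1
    y1, y2, y3 >= 0

Solving the primal: x* = (8.6667, 0).
  primal value c^T x* = 34.6667.
Solving the dual: y* = (0, 0, 1.3333).
  dual value b^T y* = 34.6667.
Strong duality: c^T x* = b^T y*. Confirmed.

34.6667


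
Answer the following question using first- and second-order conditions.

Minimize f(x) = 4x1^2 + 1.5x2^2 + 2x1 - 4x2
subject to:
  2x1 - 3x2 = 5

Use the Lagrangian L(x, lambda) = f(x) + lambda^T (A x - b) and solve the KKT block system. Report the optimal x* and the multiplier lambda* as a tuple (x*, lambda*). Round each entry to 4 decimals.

Form the Lagrangian:
  L(x, lambda) = (1/2) x^T Q x + c^T x + lambda^T (A x - b)
Stationarity (grad_x L = 0): Q x + c + A^T lambda = 0.
Primal feasibility: A x = b.

This gives the KKT block system:
  [ Q   A^T ] [ x     ]   [-c ]
  [ A    0  ] [ lambda ] = [ b ]

Solving the linear system:
  x*      = (0.4286, -1.381)
  lambda* = (-2.7143)
  f(x*)   = 9.9762

x* = (0.4286, -1.381), lambda* = (-2.7143)


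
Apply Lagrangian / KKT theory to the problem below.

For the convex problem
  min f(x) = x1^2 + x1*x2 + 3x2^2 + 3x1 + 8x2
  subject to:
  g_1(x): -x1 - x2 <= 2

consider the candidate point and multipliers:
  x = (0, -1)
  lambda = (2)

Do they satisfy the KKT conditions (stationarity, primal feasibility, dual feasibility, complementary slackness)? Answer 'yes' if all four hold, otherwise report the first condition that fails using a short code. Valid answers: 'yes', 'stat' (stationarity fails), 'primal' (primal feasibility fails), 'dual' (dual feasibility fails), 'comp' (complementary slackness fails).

Gradient of f: grad f(x) = Q x + c = (2, 2)
Constraint values g_i(x) = a_i^T x - b_i:
  g_1((0, -1)) = -1
Stationarity residual: grad f(x) + sum_i lambda_i a_i = (0, 0)
  -> stationarity OK
Primal feasibility (all g_i <= 0): OK
Dual feasibility (all lambda_i >= 0): OK
Complementary slackness (lambda_i * g_i(x) = 0 for all i): FAILS

Verdict: the first failing condition is complementary_slackness -> comp.

comp


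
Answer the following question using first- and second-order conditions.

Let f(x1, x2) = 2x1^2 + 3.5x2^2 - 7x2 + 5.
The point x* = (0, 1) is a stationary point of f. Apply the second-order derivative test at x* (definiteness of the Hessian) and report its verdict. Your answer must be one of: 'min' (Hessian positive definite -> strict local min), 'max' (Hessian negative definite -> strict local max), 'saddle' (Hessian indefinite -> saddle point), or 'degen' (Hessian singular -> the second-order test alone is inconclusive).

Compute the Hessian H = grad^2 f:
  H = [[4, 0], [0, 7]]
Verify stationarity: grad f(x*) = H x* + g = (0, 0).
Eigenvalues of H: 4, 7.
Both eigenvalues > 0, so H is positive definite -> x* is a strict local min.

min


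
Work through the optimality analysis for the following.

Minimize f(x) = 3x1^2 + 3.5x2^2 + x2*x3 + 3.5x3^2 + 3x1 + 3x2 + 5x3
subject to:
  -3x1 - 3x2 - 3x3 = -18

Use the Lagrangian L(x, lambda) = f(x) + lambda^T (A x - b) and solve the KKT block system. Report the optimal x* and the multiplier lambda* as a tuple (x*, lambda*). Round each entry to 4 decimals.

Form the Lagrangian:
  L(x, lambda) = (1/2) x^T Q x + c^T x + lambda^T (A x - b)
Stationarity (grad_x L = 0): Q x + c + A^T lambda = 0.
Primal feasibility: A x = b.

This gives the KKT block system:
  [ Q   A^T ] [ x     ]   [-c ]
  [ A    0  ] [ lambda ] = [ b ]

Solving the linear system:
  x*      = (2.5, 1.9167, 1.5833)
  lambda* = (6)
  f(x*)   = 64.5833

x* = (2.5, 1.9167, 1.5833), lambda* = (6)


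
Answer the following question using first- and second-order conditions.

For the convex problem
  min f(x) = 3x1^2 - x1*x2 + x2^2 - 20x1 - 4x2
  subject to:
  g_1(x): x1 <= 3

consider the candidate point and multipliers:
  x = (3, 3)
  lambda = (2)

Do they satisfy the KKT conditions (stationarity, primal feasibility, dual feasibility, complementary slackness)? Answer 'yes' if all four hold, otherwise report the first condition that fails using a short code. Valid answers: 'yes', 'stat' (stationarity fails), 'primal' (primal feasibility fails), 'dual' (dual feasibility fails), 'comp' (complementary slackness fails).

Gradient of f: grad f(x) = Q x + c = (-5, -1)
Constraint values g_i(x) = a_i^T x - b_i:
  g_1((3, 3)) = 0
Stationarity residual: grad f(x) + sum_i lambda_i a_i = (-3, -1)
  -> stationarity FAILS
Primal feasibility (all g_i <= 0): OK
Dual feasibility (all lambda_i >= 0): OK
Complementary slackness (lambda_i * g_i(x) = 0 for all i): OK

Verdict: the first failing condition is stationarity -> stat.

stat


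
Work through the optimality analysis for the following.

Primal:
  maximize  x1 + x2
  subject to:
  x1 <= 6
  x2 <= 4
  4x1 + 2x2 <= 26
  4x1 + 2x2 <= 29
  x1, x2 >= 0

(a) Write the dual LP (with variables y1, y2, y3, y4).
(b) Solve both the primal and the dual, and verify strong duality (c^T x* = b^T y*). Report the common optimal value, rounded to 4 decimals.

The standard primal-dual pair for 'max c^T x s.t. A x <= b, x >= 0' is:
  Dual:  min b^T y  s.t.  A^T y >= c,  y >= 0.

So the dual LP is:
  minimize  6y1 + 4y2 + 26y3 + 29y4
  subject to:
    y1 + 4y3 + 4y4 >= 1
    y2 + 2y3 + 2y4 >= 1
    y1, y2, y3, y4 >= 0

Solving the primal: x* = (4.5, 4).
  primal value c^T x* = 8.5.
Solving the dual: y* = (0, 0.5, 0.25, 0).
  dual value b^T y* = 8.5.
Strong duality: c^T x* = b^T y*. Confirmed.

8.5


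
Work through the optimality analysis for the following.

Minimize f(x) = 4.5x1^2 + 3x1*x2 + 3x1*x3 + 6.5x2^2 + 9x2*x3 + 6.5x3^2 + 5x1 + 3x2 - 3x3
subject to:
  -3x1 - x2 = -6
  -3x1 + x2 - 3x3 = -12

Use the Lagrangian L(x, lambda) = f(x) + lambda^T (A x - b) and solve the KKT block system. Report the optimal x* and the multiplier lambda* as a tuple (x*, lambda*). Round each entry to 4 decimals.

Form the Lagrangian:
  L(x, lambda) = (1/2) x^T Q x + c^T x + lambda^T (A x - b)
Stationarity (grad_x L = 0): Q x + c + A^T lambda = 0.
Primal feasibility: A x = b.

This gives the KKT block system:
  [ Q   A^T ] [ x     ]   [-c ]
  [ A    0  ] [ lambda ] = [ b ]

Solving the linear system:
  x*      = (2.4297, -1.2891, 1.1406)
  lambda* = (6.3021, 2.5052)
  f(x*)   = 36.3672

x* = (2.4297, -1.2891, 1.1406), lambda* = (6.3021, 2.5052)
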